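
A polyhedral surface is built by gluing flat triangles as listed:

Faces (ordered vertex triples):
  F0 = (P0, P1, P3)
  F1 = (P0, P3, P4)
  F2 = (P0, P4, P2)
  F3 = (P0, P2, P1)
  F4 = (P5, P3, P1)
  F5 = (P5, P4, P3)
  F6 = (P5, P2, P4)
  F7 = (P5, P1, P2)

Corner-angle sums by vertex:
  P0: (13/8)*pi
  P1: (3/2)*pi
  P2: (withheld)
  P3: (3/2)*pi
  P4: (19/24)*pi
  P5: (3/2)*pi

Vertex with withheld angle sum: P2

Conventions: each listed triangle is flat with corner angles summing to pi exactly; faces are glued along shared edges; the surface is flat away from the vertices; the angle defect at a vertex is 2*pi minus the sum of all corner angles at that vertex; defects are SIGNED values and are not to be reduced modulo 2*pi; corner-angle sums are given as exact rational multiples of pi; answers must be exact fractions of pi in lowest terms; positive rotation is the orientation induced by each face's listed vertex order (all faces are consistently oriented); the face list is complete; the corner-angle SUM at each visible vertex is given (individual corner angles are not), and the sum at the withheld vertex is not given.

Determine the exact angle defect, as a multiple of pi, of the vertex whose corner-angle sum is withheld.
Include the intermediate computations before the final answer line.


V = 6, E = 12, F = 8; chi = V - E + F = 2
Gauss-Bonnet: total defect = 2*pi*chi = 4*pi; visible defects sum to (37/12)*pi

Answer: defect(P2) = (11/12)*pi


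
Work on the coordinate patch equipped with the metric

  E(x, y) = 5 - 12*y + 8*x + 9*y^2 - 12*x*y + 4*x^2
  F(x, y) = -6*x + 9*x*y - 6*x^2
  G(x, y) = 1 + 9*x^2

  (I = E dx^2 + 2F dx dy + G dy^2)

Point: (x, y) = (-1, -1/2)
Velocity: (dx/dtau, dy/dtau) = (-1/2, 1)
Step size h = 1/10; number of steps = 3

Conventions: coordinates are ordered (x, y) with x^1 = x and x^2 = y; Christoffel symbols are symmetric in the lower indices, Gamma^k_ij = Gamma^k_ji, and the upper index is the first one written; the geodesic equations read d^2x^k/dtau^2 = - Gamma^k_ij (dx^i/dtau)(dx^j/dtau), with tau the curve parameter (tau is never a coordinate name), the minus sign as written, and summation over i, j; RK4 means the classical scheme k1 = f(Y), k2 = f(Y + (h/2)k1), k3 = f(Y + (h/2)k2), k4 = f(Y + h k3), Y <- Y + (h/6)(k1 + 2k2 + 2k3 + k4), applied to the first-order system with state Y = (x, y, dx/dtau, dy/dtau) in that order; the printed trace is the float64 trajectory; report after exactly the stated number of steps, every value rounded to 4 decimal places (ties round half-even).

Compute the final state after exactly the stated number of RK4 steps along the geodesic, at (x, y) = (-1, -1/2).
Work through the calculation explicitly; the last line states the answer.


f(Y) = (dx/dtau, dy/dtau, -Gamma^x_ij Y'^i Y'^j, -Gamma^y_ij Y'^i Y'^j) with the Gammas evaluated at the stage position; h = 0.100000; intermediate values shown to 6 dp
step 0: x = -1.0000, y = -0.5000, dx/dtau = -0.5000, dy/dtau = 1.0000
step 1:
  k1: at (x, y) = (-1.000000, -0.500000), (dx/dtau, dy/dtau) = (-0.500000, 1.000000); Gamma_xxx = 0.244898, Gamma_xxy = -0.367347, Gamma_xyy = 0.000000, Gamma_yxx = 0.489796, Gamma_yxy = -0.734694, Gamma_yyy = 0.000000; k1 = (-0.500000, 1.000000, -0.428571, -0.857143)
  k2: at (x, y) = (-1.025000, -0.450000), (dx/dtau, dy/dtau) = (-0.521429, 0.957143); Gamma_xxx = 0.214069, Gamma_xxy = -0.321103, Gamma_xyy = 0.000000, Gamma_yxx = 0.506355, Gamma_yxy = -0.759533, Gamma_yyy = 0.000000; k2 = (-0.521429, 0.957143, -0.378716, -0.895809)
  k3: at (x, y) = (-1.026071, -0.452143), (dx/dtau, dy/dtau) = (-0.518936, 0.955210); Gamma_xxx = 0.214229, Gamma_xxy = -0.321343, Gamma_xyy = 0.000000, Gamma_yxx = 0.505597, Gamma_yxy = -0.758395, Gamma_yyy = 0.000000; k3 = (-0.518936, 0.955210, -0.376265, -0.888015)
  k4: at (x, y) = (-1.051894, -0.404479), (dx/dtau, dy/dtau) = (-0.537627, 0.911198); Gamma_xxx = 0.182064, Gamma_xxy = -0.273097, Gamma_xyy = 0.000000, Gamma_yxx = 0.517764, Gamma_yxy = -0.776646, Gamma_yyy = 0.000000; k4 = (-0.537627, 0.911198, -0.320196, -0.910590)
  Y <- Y + (h/6)(k1 + 2k2 + 2k3 + k4): x = -1.0520, y = -0.4044, dx/dtau = -0.5376, dy/dtau = 0.9111
step 2:
  k1: at (x, y) = (-1.051973, -0.404402), (dx/dtau, dy/dtau) = (-0.537646, 0.911077); Gamma_xxx = 0.181991, Gamma_xxy = -0.272986, Gamma_xyy = 0.000000, Gamma_yxx = 0.517776, Gamma_yxy = -0.776665, Gamma_yyy = 0.000000; k1 = (-0.537646, 0.911077, -0.320044, -0.910547)
  k2: at (x, y) = (-1.078855, -0.358848), (dx/dtau, dy/dtau) = (-0.553648, 0.865550); Gamma_xxx = 0.149166, Gamma_xxy = -0.223749, Gamma_xyy = 0.000000, Gamma_yxx = 0.525433, Gamma_yxy = -0.788150, Gamma_yyy = 0.000000; k2 = (-0.553648, 0.865550, -0.260169, -0.916437)
  k3: at (x, y) = (-1.079655, -0.361124), (dx/dtau, dy/dtau) = (-0.550654, 0.865255); Gamma_xxx = 0.149709, Gamma_xxy = -0.224563, Gamma_xyy = 0.000000, Gamma_yxx = 0.524750, Gamma_yxy = -0.787125, Gamma_yyy = 0.000000; k3 = (-0.550654, 0.865255, -0.259384, -0.909176)
  k4: at (x, y) = (-1.107038, -0.317876), (dx/dtau, dy/dtau) = (-0.563584, 0.820159); Gamma_xxx = 0.117606, Gamma_xxy = -0.176410, Gamma_xyy = 0.000000, Gamma_yxx = 0.528136, Gamma_yxy = -0.792204, Gamma_yyy = 0.000000; k4 = (-0.563584, 0.820159, -0.200438, -0.900109)
  Y <- Y + (h/6)(k1 + 2k2 + 2k3 + k4): x = -1.1071, y = -0.3179, dx/dtau = -0.5636, dy/dtau = 0.8200
step 3:
  k1: at (x, y) = (-1.107136, -0.317854), (dx/dtau, dy/dtau) = (-0.563639, 0.820046); Gamma_xxx = 0.117550, Gamma_xxy = -0.176325, Gamma_xyy = 0.000000, Gamma_yxx = 0.528117, Gamma_yxy = -0.792175, Gamma_yyy = 0.000000; k1 = (-0.563639, 0.820046, -0.200342, -0.900079)
  k2: at (x, y) = (-1.135318, -0.276852), (dx/dtau, dy/dtau) = (-0.573656, 0.775042); Gamma_xxx = 0.086715, Gamma_xxy = -0.130072, Gamma_xyy = 0.000000, Gamma_yxx = 0.527481, Gamma_yxy = -0.791221, Gamma_yyy = 0.000000; k2 = (-0.573656, 0.775042, -0.144198, -0.877149)
  k3: at (x, y) = (-1.135819, -0.279102), (dx/dtau, dy/dtau) = (-0.570849, 0.776188); Gamma_xxx = 0.087492, Gamma_xxy = -0.131238, Gamma_xyy = 0.000000, Gamma_yxx = 0.527032, Gamma_yxy = -0.790548, Gamma_yyy = 0.000000; k3 = (-0.570849, 0.776188, -0.144810, -0.872304)
  k4: at (x, y) = (-1.164221, -0.240235), (dx/dtau, dy/dtau) = (-0.578120, 0.732815); Gamma_xxx = 0.058755, Gamma_xxy = -0.088132, Gamma_xyy = 0.000000, Gamma_yxx = 0.523145, Gamma_yxy = -0.784717, Gamma_yyy = 0.000000; k4 = (-0.578120, 0.732815, -0.094312, -0.839745)
  Y <- Y + (h/6)(k1 + 2k2 + 2k3 + k4): x = -1.1643, y = -0.2403, dx/dtau = -0.5782, dy/dtau = 0.7327

Answer: x = -1.1643, y = -0.2403, dx/dtau = -0.5782, dy/dtau = 0.7327


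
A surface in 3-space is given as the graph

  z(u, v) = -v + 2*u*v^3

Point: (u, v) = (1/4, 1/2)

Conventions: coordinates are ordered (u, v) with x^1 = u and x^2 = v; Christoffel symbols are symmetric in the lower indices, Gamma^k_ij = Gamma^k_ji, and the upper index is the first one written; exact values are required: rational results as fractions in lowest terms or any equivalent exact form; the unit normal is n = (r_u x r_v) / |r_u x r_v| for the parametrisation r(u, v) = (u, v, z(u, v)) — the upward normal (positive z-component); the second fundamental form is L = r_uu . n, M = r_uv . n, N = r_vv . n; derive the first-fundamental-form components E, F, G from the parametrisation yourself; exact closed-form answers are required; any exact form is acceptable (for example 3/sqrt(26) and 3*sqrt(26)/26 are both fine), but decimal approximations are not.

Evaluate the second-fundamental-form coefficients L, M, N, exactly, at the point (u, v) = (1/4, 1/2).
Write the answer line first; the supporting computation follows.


Answer: L = 0, M = 4*sqrt(93)/31, N = 4*sqrt(93)/31

z_u = 1/4, z_v = -5/8, z_uu = 0, z_uv = 3/2, z_vv = 3/2
E = 17/16, F = -5/32, G = 89/64; answer radicand W^2 = 93/64
unnormalised second-form numerators: l = 0, m = 3/2, n = 3/2; L = l/sqrt(93/64), and similarly M = m/sqrt(W^2), N = n/sqrt(W^2)


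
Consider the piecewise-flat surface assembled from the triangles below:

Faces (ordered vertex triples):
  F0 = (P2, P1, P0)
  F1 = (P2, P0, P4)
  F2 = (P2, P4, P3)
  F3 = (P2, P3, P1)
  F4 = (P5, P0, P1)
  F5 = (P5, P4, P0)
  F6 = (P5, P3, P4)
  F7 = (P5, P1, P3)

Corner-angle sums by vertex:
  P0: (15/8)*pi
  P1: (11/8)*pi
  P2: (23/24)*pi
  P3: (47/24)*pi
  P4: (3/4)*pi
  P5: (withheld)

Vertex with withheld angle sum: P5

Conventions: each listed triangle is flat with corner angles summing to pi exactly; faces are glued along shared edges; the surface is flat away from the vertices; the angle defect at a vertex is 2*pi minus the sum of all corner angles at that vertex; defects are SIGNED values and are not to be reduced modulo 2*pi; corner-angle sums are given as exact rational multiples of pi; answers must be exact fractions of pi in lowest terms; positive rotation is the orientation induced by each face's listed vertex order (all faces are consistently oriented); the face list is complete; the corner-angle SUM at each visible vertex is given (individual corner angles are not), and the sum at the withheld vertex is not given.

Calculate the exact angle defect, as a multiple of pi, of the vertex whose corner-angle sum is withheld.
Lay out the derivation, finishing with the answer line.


V = 6, E = 12, F = 8; chi = V - E + F = 2
Gauss-Bonnet: total defect = 2*pi*chi = 4*pi; visible defects sum to (37/12)*pi

Answer: defect(P5) = (11/12)*pi


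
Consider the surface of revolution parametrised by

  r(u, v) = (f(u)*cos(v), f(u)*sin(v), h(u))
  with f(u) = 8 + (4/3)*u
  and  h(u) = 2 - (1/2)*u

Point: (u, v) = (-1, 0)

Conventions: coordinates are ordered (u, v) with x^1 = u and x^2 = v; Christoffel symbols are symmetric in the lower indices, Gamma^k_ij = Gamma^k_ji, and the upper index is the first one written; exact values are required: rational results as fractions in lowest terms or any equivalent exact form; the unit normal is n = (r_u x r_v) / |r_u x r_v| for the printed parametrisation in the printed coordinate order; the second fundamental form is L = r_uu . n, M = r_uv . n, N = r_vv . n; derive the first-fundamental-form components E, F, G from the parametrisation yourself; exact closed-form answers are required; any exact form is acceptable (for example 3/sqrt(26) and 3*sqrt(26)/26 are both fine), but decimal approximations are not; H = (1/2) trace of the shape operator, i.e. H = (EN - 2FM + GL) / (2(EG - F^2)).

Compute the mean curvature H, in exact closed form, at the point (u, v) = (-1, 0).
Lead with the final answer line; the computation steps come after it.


Answer: H = -9*sqrt(73)/2920

f = 20/3, f' = 4/3, f'' = 0, h' = -1/2, h'' = 0
E = 73/36, F = 0, G = 400/9; answer radicand W^2 = 73/36
unnormalised second-form numerators: l = 0, m = 0, n = -10/3; L = l/sqrt(73/36), and similarly M = m/sqrt(W^2), N = n/sqrt(W^2)
H = (E*n - 2*F*m + G*l) / (2*(EG - F^2)*sqrt(W^2)); E*n - 2*F*m + G*l = -365/54, EG - F^2 = 7300/81, so H = (-3/80)/sqrt(73/36)


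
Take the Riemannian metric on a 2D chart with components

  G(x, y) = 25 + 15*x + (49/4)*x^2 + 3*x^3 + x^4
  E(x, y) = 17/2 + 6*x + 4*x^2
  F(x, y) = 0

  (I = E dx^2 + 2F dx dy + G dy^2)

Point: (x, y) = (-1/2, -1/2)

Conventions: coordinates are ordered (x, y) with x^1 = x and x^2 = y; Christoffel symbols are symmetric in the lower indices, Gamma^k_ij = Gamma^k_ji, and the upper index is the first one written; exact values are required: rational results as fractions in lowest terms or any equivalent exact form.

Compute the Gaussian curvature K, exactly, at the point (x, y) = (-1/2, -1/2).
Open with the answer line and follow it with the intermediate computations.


Answer: K = -100/1521

E = 13/2, F = 0, G = 81/4, EG - F^2 = 1053/8 at the point
E_x = 2, E_y = 0, F_x = 0, F_y = 0, G_x = 9/2, G_y = 0
E_yy = 0, F_xy = 0, G_xx = 37/2
The intrinsic route: Brioschi's K = (det M1 - det M2)/(EG - F^2)^2.
M1 = [[-E_yy/2 + F_xy - G_xx/2, E_x/2, F_x - E_y/2], [F_y - G_x/2, E, F], [G_y/2, F, G]] = [[-37/4, 1, 0], [-9/4, 13/2, 0], [0, 0, 81/4]]; det M1 = -37503/32
M2 = [[0, E_y/2, G_x/2], [E_y/2, E, F], [G_x/2, F, G]] = [[0, 0, 9/4], [0, 13/2, 0], [9/4, 0, 81/4]]; det M2 = -1053/32
det M1 - det M2 = -18225/16; K = -18225/16 / (1053/8)^2 = -100/1521


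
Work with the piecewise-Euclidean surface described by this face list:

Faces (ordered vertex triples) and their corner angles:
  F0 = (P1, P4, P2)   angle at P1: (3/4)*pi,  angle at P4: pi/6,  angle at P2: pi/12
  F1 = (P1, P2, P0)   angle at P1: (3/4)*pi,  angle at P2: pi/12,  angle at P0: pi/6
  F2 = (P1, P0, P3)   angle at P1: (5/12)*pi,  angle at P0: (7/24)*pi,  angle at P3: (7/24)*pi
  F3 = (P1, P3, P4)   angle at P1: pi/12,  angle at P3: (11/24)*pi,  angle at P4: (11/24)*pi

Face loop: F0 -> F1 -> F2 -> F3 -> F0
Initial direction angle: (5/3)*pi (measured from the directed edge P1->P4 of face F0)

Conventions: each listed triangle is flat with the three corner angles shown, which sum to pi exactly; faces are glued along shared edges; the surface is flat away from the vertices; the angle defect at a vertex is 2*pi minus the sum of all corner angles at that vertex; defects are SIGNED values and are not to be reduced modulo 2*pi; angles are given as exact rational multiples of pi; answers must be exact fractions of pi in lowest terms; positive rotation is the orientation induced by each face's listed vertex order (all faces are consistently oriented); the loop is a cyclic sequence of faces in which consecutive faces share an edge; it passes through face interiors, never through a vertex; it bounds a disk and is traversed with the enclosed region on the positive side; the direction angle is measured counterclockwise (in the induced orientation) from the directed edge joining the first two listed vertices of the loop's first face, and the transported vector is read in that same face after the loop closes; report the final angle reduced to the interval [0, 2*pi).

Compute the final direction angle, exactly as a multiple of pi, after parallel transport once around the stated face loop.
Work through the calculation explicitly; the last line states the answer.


enclosed vertex P1: corner angles sum to 2*pi, defect = 2*pi - 2*pi = 0
summing the enclosed defects onto the initial angle, mod 2*pi in the induced orientation:
final angle = (5/3)*pi + 0 = (5/3)*pi (mod 2*pi)

Answer: final direction angle = (5/3)*pi


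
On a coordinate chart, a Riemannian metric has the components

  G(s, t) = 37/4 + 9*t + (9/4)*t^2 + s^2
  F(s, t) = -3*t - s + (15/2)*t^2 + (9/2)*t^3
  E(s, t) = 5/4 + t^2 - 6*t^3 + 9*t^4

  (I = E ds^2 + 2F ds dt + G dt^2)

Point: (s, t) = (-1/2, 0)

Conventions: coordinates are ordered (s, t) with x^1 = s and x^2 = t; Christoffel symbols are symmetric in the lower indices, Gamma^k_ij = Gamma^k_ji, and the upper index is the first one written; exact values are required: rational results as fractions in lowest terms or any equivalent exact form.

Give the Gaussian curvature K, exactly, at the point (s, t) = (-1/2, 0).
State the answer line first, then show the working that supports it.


Answer: K = -1028/8649

E = 5/4, F = 1/2, G = 19/2, EG - F^2 = 93/8 at the point
E_s = 0, E_t = 0, F_s = -1, F_t = -3, G_s = -1, G_t = 9
E_tt = 2, F_st = 0, G_ss = 2
By Brioschi, K is (det M1 - det M2) divided by (EG - F^2) squared.
M1 = [[-E_tt/2 + F_st - G_ss/2, E_s/2, F_s - E_t/2], [F_t - G_s/2, E, F], [G_t/2, F, G]] = [[-2, 0, -1], [-5/2, 5/4, 1/2], [9/2, 1/2, 19/2]]; det M1 = -131/8
M2 = [[0, E_t/2, G_s/2], [E_t/2, E, F], [G_s/2, F, G]] = [[0, 0, -1/2], [0, 5/4, 1/2], [-1/2, 1/2, 19/2]]; det M2 = -5/16
det M1 - det M2 = -257/16; K = -257/16 / (93/8)^2 = -1028/8649


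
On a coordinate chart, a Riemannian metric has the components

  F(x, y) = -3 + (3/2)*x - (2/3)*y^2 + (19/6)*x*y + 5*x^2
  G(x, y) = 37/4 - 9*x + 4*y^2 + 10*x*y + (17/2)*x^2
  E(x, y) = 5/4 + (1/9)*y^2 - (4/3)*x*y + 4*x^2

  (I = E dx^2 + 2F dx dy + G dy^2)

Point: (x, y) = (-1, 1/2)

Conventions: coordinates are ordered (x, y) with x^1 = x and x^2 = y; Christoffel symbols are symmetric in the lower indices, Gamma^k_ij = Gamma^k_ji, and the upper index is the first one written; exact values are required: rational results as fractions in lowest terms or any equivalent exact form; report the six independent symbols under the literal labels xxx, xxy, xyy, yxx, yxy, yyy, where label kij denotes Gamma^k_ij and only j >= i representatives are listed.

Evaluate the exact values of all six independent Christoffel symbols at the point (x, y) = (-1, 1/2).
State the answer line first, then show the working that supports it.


Answer: Gamma_xxx = -15571/19249, Gamma_xxy = 476/19249, Gamma_xyy = 21300/19249, Gamma_yxx = -65870/173241, Gamma_yxy = -8858/19249, Gamma_yyy = -1368/19249

E = 107/18, F = -5/4, G = 91/4 at the point
E_x = -26/3, E_y = 13/9, F_x = -83/12, F_y = -23/6, G_x = -21, G_y = -6
EG - F^2 = 19249/144;  g^inv = (144/19249) * [[91/4, 5/4], [5/4, 107/18]]
first-kind symbols [ij,l] = (1/2)(d_i g_jl + d_j g_il - d_l g_ij): [xx,x] = E_x/2 = -13/3, [xx,y] = F_x - E_y/2 = -275/36, [xy,x] = E_y/2 = 13/18, [xy,y] = G_x/2 = -21/2, [yy,x] = F_y - G_x/2 = 20/3, [yy,y] = G_y/2 = -3
Gamma^x_ij = (G*[ij,x] - F*[ij,y])/(EG - F^2), Gamma^y_ij = (E*[ij,y] - F*[ij,x])/(EG - F^2)


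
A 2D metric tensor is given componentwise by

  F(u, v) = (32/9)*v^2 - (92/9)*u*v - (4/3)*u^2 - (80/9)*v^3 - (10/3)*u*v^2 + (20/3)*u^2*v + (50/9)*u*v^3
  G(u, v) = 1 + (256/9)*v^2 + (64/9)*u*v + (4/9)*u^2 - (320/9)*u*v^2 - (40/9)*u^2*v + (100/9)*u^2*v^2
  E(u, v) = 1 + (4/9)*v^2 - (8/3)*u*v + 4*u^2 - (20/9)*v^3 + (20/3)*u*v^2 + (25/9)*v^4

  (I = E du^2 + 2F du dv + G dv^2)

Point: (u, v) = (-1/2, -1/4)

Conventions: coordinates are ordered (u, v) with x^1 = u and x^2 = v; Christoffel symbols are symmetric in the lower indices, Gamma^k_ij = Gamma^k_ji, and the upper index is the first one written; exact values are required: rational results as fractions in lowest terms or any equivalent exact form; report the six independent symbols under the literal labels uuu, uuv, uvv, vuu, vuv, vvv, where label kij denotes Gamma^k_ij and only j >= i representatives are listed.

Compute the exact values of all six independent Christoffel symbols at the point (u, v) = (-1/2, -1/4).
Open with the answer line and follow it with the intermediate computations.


Answer: Gamma_uuu = -3360/13529, Gamma_uuv = 2520/13529, Gamma_uvv = 11760/13529, Gamma_vuu = 9600/13529, Gamma_vuv = -7200/13529, Gamma_vvv = -33600/13529

E = 3529/2304, F = -875/576, G = 769/144 at the point
E_u = -35/12, E_v = 35/16, F_u = 505/96, F_v = 95/48, G_u = -25/4, G_v = -175/6
EG - F^2 = 13529/2304;  g^inv = (2304/13529) * [[769/144, 875/576], [875/576, 3529/2304]]
first-kind symbols [ij,l] = (1/2)(d_i g_jl + d_j g_il - d_l g_ij): [uu,u] = E_u/2 = -35/24, [uu,v] = F_u - E_v/2 = 25/6, [uv,u] = E_v/2 = 35/32, [uv,v] = G_u/2 = -25/8, [vv,u] = F_v - G_u/2 = 245/48, [vv,v] = G_v/2 = -175/12
Gamma^u_ij = (G*[ij,u] - F*[ij,v])/(EG - F^2), Gamma^v_ij = (E*[ij,v] - F*[ij,u])/(EG - F^2)


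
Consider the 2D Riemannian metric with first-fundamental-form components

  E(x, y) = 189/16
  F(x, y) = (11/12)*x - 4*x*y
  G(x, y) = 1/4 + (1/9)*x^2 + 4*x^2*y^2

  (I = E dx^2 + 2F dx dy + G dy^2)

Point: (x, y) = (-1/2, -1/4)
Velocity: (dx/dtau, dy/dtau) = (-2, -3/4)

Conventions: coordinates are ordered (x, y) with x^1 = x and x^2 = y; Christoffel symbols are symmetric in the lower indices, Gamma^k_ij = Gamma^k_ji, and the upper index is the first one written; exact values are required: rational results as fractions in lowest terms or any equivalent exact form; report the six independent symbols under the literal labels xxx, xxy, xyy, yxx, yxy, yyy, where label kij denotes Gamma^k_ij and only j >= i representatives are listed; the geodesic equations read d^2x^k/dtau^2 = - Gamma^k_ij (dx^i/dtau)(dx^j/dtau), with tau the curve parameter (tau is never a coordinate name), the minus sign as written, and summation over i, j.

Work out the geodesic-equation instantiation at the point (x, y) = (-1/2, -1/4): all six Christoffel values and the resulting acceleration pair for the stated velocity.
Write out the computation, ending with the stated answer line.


E = 189/16, F = -23/24, G = 49/144 at the point
E_x = 0, E_y = 0, F_x = 23/12, F_y = 2, G_x = -13/36, G_y = -1/2
EG - F^2 = 7145/2304;  g^inv = (2304/7145) * [[49/144, 23/24], [23/24, 189/16]]
first-kind symbols [ij,l] = (1/2)(d_i g_jl + d_j g_il - d_l g_ij): [xx,x] = E_x/2 = 0, [xx,y] = F_x - E_y/2 = 23/12, [xy,x] = E_y/2 = 0, [xy,y] = G_x/2 = -13/72, [yy,x] = F_y - G_x/2 = 157/72, [yy,y] = G_y/2 = -1/4
Gamma^x_ij = (G*[ij,x] - F*[ij,y])/(EG - F^2), Gamma^y_ij = (E*[ij,y] - F*[ij,x])/(EG - F^2)
Gamma_xxx = 4232/7145, Gamma_xxy = -1196/21435, Gamma_xyy = 10418/64305, Gamma_yxx = 52164/7145, Gamma_yxy = -4914/7145, Gamma_yyy = -5968/21435
d^2x/dtau^2 = -(Gamma_xxx*(-2)^2 + 2*Gamma_xxy*(-2)*(-3/4) + Gamma_xyy*(-3/4)^2) = -26213/11432
d^2y/dtau^2 = -(Gamma_yxx*(-2)^2 + 2*Gamma_yxy*(-2)*(-3/4) + Gamma_yyy*(-3/4)^2) = -38559/1429

Answer: Gamma_xxx = 4232/7145, Gamma_xxy = -1196/21435, Gamma_xyy = 10418/64305, Gamma_yxx = 52164/7145, Gamma_yxy = -4914/7145, Gamma_yyy = -5968/21435; accelerations (d^2x/dtau^2, d^2y/dtau^2) = (-26213/11432, -38559/1429)


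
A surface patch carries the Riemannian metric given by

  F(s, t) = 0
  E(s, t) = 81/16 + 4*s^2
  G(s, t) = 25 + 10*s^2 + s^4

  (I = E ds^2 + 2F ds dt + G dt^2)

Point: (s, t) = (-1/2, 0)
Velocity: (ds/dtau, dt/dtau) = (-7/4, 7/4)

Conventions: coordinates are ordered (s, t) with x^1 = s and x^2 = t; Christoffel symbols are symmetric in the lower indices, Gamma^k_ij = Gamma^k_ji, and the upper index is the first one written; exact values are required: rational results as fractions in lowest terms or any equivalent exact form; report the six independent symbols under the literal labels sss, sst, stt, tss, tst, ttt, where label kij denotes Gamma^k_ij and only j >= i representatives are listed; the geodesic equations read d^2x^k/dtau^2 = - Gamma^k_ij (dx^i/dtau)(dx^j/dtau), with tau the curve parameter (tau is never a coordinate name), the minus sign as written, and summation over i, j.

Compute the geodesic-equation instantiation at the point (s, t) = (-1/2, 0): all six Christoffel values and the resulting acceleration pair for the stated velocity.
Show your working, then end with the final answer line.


E = 97/16, F = 0, G = 441/16 at the point
E_s = -4, E_t = 0, F_s = 0, F_t = 0, G_s = -21/2, G_t = 0
EG - F^2 = 42777/256;  g^inv = (256/42777) * [[441/16, 0], [0, 97/16]]
first-kind symbols [ij,l] = (1/2)(d_i g_jl + d_j g_il - d_l g_ij): [ss,s] = E_s/2 = -2, [ss,t] = F_s - E_t/2 = 0, [st,s] = E_t/2 = 0, [st,t] = G_s/2 = -21/4, [tt,s] = F_t - G_s/2 = 21/4, [tt,t] = G_t/2 = 0
Gamma^s_ij = (G*[ij,s] - F*[ij,t])/(EG - F^2), Gamma^t_ij = (E*[ij,t] - F*[ij,s])/(EG - F^2)
Gamma_sss = -32/97, Gamma_sst = 0, Gamma_stt = 84/97, Gamma_tss = 0, Gamma_tst = -4/21, Gamma_ttt = 0
d^2s/dtau^2 = -(Gamma_sss*(-7/4)^2 + 2*Gamma_sst*(-7/4)*(7/4) + Gamma_stt*(7/4)^2) = -637/388
d^2t/dtau^2 = -(Gamma_tss*(-7/4)^2 + 2*Gamma_tst*(-7/4)*(7/4) + Gamma_ttt*(7/4)^2) = -7/6

Answer: Gamma_sss = -32/97, Gamma_sst = 0, Gamma_stt = 84/97, Gamma_tss = 0, Gamma_tst = -4/21, Gamma_ttt = 0; accelerations (d^2s/dtau^2, d^2t/dtau^2) = (-637/388, -7/6)


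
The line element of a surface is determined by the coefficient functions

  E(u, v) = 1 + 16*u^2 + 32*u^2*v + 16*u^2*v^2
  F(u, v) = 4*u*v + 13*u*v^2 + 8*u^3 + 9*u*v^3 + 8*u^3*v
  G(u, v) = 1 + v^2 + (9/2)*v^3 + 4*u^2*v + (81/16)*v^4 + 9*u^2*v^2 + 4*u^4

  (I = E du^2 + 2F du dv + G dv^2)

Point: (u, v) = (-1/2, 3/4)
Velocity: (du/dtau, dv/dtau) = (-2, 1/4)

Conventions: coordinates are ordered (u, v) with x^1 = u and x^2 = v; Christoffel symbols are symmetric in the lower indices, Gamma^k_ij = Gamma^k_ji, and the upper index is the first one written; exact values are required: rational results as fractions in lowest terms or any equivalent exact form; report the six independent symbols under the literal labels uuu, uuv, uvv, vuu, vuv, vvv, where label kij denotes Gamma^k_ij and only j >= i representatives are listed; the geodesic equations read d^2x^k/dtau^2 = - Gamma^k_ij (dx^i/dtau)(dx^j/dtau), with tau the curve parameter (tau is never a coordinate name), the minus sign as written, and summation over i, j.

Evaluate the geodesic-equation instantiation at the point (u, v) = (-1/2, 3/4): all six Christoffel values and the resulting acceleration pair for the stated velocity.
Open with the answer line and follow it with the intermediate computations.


Answer: Gamma_uuu = -100352/80193, Gamma_uuv = 28672/80193, Gamma_uvv = -62720/80193, Gamma_vuu = 72128/80193, Gamma_vuv = -20608/80193, Gamma_vvv = 45080/80193; accelerations (d^2u/dtau^2, d^2v/dtau^2) = (434000/80193, -623875/160386)

E = 53/4, F = -1127/128, G = 30017/4096 at the point
E_u = -49, E_v = 14, F_u = 1575/64, F_v = -651/32, G_u = -161/16, G_v = 5635/256
EG - F^2 = 80193/4096;  g^inv = (4096/80193) * [[30017/4096, 1127/128], [1127/128, 53/4]]
first-kind symbols [ij,l] = (1/2)(d_i g_jl + d_j g_il - d_l g_ij): [uu,u] = E_u/2 = -49/2, [uu,v] = F_u - E_v/2 = 1127/64, [uv,u] = E_v/2 = 7, [uv,v] = G_u/2 = -161/32, [vv,u] = F_v - G_u/2 = -245/16, [vv,v] = G_v/2 = 5635/512
Gamma^u_ij = (G*[ij,u] - F*[ij,v])/(EG - F^2), Gamma^v_ij = (E*[ij,v] - F*[ij,u])/(EG - F^2)
Gamma_uuu = -100352/80193, Gamma_uuv = 28672/80193, Gamma_uvv = -62720/80193, Gamma_vuu = 72128/80193, Gamma_vuv = -20608/80193, Gamma_vvv = 45080/80193
d^2u/dtau^2 = -(Gamma_uuu*(-2)^2 + 2*Gamma_uuv*(-2)*(1/4) + Gamma_uvv*(1/4)^2) = 434000/80193
d^2v/dtau^2 = -(Gamma_vuu*(-2)^2 + 2*Gamma_vuv*(-2)*(1/4) + Gamma_vvv*(1/4)^2) = -623875/160386


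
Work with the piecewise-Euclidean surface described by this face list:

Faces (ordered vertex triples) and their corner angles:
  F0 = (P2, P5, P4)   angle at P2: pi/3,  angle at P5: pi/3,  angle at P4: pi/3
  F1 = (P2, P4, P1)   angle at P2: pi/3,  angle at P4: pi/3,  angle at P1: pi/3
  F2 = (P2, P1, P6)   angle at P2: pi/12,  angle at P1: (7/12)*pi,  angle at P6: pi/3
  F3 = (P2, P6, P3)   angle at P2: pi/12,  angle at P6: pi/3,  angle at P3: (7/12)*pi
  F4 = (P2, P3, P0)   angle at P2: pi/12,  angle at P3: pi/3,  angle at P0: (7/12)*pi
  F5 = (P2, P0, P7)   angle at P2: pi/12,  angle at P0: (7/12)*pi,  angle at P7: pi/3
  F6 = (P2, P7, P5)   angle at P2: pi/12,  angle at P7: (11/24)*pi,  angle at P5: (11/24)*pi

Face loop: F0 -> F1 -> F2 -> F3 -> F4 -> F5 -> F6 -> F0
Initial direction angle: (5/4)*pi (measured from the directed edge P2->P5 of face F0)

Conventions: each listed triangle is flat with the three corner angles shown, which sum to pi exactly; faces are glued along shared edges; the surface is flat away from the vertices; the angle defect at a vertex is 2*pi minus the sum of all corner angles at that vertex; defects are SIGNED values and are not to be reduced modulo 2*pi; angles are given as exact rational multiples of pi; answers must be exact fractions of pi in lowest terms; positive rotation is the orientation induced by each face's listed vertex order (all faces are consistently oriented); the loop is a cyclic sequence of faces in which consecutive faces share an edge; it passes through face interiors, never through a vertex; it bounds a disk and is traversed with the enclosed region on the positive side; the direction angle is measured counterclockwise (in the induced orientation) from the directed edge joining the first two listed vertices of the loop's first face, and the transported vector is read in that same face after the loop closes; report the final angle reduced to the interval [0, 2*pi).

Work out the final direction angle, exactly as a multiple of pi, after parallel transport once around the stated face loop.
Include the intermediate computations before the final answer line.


enclosed vertex P2: corner angles sum to (13/12)*pi, defect = 2*pi - (13/12)*pi = (11/12)*pi
the final direction is the initial angle plus the enclosed defects, taken mod 2*pi in the induced orientation
final angle = (5/4)*pi + (11/12)*pi = pi/6 (mod 2*pi)

Answer: final direction angle = pi/6


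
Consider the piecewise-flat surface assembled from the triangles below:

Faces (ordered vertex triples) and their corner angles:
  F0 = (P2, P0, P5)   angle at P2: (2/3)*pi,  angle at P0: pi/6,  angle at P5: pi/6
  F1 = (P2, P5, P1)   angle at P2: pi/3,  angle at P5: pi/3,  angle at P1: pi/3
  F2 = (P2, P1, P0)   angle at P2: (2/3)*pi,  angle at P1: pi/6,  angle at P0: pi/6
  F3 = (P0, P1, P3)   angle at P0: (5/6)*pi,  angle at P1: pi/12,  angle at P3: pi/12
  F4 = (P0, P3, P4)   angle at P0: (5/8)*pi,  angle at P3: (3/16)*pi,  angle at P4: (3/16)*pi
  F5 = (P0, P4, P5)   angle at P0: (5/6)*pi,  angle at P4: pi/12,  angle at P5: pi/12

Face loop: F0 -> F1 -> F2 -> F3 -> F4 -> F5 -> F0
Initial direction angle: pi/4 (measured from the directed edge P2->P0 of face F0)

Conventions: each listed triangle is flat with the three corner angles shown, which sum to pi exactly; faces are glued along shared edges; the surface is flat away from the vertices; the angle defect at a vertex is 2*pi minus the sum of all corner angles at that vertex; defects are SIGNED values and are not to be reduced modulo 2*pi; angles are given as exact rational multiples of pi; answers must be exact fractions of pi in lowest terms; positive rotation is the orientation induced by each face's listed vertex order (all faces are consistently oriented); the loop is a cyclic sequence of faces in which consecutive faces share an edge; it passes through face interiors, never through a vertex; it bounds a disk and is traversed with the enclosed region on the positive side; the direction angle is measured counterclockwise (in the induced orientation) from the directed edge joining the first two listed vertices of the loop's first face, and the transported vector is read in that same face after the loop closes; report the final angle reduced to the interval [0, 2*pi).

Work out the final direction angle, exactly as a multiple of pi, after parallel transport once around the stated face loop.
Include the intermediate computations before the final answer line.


enclosed vertex P0: corner angles sum to (21/8)*pi, defect = 2*pi - (21/8)*pi = (-5/8)*pi
enclosed vertex P2: corner angles sum to (5/3)*pi, defect = 2*pi - (5/3)*pi = pi/3
the rotation equals the total enclosed defect, so the final angle is initial + defects (mod 2*pi)
final angle = pi/4 - (7/24)*pi = (47/24)*pi (mod 2*pi)

Answer: final direction angle = (47/24)*pi


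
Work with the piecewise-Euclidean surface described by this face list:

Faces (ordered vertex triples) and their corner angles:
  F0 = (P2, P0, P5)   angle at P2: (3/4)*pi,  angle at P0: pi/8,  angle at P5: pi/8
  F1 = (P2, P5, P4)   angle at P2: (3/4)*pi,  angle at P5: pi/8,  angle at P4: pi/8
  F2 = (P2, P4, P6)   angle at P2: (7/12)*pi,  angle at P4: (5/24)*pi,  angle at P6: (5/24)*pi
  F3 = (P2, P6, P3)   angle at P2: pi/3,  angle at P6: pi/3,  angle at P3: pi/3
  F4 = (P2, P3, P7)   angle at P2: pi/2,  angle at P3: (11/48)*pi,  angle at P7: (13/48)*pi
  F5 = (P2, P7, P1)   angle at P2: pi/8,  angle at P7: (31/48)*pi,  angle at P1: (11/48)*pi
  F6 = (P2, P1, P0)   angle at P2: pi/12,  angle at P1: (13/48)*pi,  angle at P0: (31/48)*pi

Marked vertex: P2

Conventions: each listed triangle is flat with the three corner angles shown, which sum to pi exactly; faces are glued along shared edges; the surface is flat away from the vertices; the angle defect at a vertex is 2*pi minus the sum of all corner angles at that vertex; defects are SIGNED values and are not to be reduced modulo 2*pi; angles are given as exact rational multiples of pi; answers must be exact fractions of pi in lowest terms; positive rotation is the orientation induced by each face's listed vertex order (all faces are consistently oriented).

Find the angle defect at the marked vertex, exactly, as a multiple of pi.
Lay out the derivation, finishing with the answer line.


Sum of corner angles at P2: (25/8)*pi
defect = 2*pi - (25/8)*pi

Answer: defect(P2) = (-9/8)*pi


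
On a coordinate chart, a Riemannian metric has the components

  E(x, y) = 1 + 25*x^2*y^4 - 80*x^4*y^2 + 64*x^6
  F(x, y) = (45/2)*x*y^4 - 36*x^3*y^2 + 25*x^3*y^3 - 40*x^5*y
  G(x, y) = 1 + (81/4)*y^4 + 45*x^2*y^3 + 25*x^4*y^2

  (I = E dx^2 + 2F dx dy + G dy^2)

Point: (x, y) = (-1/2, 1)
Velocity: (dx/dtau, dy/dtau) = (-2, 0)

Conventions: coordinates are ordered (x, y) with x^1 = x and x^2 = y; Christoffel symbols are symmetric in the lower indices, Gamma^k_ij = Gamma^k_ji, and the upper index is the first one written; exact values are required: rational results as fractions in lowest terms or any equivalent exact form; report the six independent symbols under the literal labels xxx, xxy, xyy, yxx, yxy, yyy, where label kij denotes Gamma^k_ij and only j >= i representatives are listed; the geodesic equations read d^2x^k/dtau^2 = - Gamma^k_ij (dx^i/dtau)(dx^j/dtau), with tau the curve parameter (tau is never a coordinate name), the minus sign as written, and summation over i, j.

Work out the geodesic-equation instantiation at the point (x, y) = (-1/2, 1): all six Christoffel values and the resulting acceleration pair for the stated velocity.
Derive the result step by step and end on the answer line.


E = 13/4, F = -69/8, G = 545/16 at the point
E_x = 3, E_y = 15, F_x = 7/4, F_y = -353/8, G_x = -115/2, G_y = 943/8
EG - F^2 = 581/16;  g^inv = (16/581) * [[545/16, 69/8], [69/8, 13/4]]
first-kind symbols [ij,l] = (1/2)(d_i g_jl + d_j g_il - d_l g_ij): [xx,x] = E_x/2 = 3/2, [xx,y] = F_x - E_y/2 = -23/4, [xy,x] = E_y/2 = 15/2, [xy,y] = G_x/2 = -115/4, [yy,x] = F_y - G_x/2 = -123/8, [yy,y] = G_y/2 = 943/16
Gamma^x_ij = (G*[ij,x] - F*[ij,y])/(EG - F^2), Gamma^y_ij = (E*[ij,y] - F*[ij,x])/(EG - F^2)
Gamma_xxx = 24/581, Gamma_xxy = 120/581, Gamma_xyy = -246/581, Gamma_yxx = -92/581, Gamma_yxy = -460/581, Gamma_yyy = 943/581
d^2x/dtau^2 = -(Gamma_xxx*(-2)^2 + 2*Gamma_xxy*(-2)*(0) + Gamma_xyy*(0)^2) = -96/581
d^2y/dtau^2 = -(Gamma_yxx*(-2)^2 + 2*Gamma_yxy*(-2)*(0) + Gamma_yyy*(0)^2) = 368/581

Answer: Gamma_xxx = 24/581, Gamma_xxy = 120/581, Gamma_xyy = -246/581, Gamma_yxx = -92/581, Gamma_yxy = -460/581, Gamma_yyy = 943/581; accelerations (d^2x/dtau^2, d^2y/dtau^2) = (-96/581, 368/581)


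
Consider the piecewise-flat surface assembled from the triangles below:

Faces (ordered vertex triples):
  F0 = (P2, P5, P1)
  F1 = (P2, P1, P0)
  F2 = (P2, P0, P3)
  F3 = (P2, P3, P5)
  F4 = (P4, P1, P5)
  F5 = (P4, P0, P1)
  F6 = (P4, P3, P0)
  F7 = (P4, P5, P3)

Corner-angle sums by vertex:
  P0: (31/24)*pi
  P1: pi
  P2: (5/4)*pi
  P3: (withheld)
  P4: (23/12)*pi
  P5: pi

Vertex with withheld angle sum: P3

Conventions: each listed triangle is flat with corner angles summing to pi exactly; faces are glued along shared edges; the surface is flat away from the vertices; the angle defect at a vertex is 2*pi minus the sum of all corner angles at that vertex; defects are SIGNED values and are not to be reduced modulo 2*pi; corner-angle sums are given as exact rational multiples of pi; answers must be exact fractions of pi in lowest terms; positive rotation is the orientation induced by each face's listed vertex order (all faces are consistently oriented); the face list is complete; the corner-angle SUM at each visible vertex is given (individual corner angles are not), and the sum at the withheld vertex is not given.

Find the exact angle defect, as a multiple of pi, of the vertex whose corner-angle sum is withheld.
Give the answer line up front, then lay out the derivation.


Answer: defect(P3) = (11/24)*pi

V = 6, E = 12, F = 8; chi = V - E + F = 2
Gauss-Bonnet: total defect = 2*pi*chi = 4*pi; visible defects sum to (85/24)*pi


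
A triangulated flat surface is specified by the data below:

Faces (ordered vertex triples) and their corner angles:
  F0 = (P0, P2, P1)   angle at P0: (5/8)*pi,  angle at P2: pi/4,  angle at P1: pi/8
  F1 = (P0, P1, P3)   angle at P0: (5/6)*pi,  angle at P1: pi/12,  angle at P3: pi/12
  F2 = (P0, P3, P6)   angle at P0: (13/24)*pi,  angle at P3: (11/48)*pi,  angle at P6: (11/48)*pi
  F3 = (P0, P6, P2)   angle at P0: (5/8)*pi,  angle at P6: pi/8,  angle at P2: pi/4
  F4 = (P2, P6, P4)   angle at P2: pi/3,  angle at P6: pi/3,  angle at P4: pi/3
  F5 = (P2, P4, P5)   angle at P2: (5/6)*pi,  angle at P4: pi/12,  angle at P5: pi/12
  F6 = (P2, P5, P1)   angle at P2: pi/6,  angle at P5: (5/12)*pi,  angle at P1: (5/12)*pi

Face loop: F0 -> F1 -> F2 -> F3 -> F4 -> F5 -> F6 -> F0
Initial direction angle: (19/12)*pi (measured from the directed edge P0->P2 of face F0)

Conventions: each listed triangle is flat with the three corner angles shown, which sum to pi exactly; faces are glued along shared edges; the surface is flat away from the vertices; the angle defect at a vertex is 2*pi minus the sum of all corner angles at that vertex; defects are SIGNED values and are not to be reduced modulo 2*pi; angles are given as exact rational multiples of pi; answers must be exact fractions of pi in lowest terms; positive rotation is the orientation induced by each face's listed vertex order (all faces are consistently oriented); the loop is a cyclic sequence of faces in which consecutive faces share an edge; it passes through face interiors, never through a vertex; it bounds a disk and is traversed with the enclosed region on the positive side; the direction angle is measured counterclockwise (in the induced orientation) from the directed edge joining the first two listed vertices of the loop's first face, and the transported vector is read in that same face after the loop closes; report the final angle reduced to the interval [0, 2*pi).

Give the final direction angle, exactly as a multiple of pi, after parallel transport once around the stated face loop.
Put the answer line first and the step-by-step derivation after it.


Answer: final direction angle = (9/8)*pi

enclosed vertex P0: corner angles sum to (21/8)*pi, defect = 2*pi - (21/8)*pi = (-5/8)*pi
enclosed vertex P2: corner angles sum to (11/6)*pi, defect = 2*pi - (11/6)*pi = pi/6
the final direction is the initial angle plus the enclosed defects, taken mod 2*pi in the induced orientation
final angle = (19/12)*pi - (11/24)*pi = (9/8)*pi (mod 2*pi)


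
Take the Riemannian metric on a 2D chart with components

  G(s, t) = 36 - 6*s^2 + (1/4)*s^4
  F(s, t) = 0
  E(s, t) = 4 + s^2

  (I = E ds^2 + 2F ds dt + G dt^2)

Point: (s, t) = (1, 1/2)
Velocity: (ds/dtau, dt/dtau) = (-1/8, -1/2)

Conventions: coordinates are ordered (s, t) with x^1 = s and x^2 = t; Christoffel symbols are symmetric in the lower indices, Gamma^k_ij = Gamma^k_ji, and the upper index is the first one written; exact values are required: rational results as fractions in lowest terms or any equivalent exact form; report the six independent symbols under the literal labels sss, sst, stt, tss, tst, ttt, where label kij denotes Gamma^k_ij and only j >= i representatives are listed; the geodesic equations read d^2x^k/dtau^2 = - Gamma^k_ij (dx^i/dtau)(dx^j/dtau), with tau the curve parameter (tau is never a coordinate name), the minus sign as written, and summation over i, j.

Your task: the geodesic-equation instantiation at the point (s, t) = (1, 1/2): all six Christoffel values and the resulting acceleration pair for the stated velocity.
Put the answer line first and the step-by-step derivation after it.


Answer: Gamma_sss = 1/5, Gamma_sst = 0, Gamma_stt = 11/10, Gamma_tss = 0, Gamma_tst = -2/11, Gamma_ttt = 0; accelerations (d^2s/dtau^2, d^2t/dtau^2) = (-89/320, 1/44)

E = 5, F = 0, G = 121/4 at the point
E_s = 2, E_t = 0, F_s = 0, F_t = 0, G_s = -11, G_t = 0
EG - F^2 = 605/4;  g^inv = (4/605) * [[121/4, 0], [0, 5]]
first-kind symbols [ij,l] = (1/2)(d_i g_jl + d_j g_il - d_l g_ij): [ss,s] = E_s/2 = 1, [ss,t] = F_s - E_t/2 = 0, [st,s] = E_t/2 = 0, [st,t] = G_s/2 = -11/2, [tt,s] = F_t - G_s/2 = 11/2, [tt,t] = G_t/2 = 0
Gamma^s_ij = (G*[ij,s] - F*[ij,t])/(EG - F^2), Gamma^t_ij = (E*[ij,t] - F*[ij,s])/(EG - F^2)
Gamma_sss = 1/5, Gamma_sst = 0, Gamma_stt = 11/10, Gamma_tss = 0, Gamma_tst = -2/11, Gamma_ttt = 0
d^2s/dtau^2 = -(Gamma_sss*(-1/8)^2 + 2*Gamma_sst*(-1/8)*(-1/2) + Gamma_stt*(-1/2)^2) = -89/320
d^2t/dtau^2 = -(Gamma_tss*(-1/8)^2 + 2*Gamma_tst*(-1/8)*(-1/2) + Gamma_ttt*(-1/2)^2) = 1/44


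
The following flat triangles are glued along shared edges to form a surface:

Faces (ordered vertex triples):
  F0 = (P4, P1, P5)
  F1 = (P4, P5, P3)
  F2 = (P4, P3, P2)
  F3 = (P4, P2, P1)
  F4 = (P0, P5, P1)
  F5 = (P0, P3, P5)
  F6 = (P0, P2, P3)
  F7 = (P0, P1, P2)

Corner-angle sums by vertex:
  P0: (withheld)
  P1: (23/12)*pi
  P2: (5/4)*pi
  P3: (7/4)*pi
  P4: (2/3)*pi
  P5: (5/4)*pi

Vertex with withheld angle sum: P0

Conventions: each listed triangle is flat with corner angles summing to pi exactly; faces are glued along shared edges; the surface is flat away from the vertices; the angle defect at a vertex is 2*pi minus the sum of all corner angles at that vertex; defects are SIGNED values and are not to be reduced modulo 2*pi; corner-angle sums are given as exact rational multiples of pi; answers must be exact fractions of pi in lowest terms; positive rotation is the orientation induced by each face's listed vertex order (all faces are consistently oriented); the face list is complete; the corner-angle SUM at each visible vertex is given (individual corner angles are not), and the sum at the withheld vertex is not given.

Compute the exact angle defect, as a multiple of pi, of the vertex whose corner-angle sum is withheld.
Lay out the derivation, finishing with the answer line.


V = 6, E = 12, F = 8; chi = V - E + F = 2
Gauss-Bonnet: total defect = 2*pi*chi = 4*pi; visible defects sum to (19/6)*pi

Answer: defect(P0) = (5/6)*pi
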